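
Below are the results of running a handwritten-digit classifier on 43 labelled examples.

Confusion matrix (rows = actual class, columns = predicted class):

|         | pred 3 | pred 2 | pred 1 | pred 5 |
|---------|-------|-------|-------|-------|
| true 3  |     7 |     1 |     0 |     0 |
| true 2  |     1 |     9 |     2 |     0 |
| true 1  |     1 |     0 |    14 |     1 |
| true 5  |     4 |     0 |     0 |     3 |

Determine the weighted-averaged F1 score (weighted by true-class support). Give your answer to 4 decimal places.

0.7667

Per-class F1 score (2·TP/(2·TP+FP+FN)):
  3: TP=7, FP=1+1+4=6, FN=1+0+0=1 → 14/21 = 0.66667
  2: TP=9, FP=1+0+0=1, FN=1+2+0=3 → 18/22 = 0.81818
  1: TP=14, FP=0+2+0=2, FN=1+0+1=2 → 28/32 = 0.87500
  5: TP=3, FP=0+0+1=1, FN=4+0+0=4 → 6/11 = 0.54545
Weighted-F1 score = Σ (supportᵢ/N)·F1 scoreᵢ with N=43: (8/43)·0.66667 + (12/43)·0.81818 + (16/43)·0.87500 + (7/43)·0.54545 = 0.7667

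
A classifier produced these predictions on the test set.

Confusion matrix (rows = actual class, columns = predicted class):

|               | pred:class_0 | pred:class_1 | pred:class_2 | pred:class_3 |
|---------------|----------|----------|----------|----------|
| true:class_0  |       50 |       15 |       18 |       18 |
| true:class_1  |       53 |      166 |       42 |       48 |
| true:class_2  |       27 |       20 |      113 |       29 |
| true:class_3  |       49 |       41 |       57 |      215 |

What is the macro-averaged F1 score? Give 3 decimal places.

Per-class F1 score (2·TP/(2·TP+FP+FN)):
  class_0: TP=50, FP=53+27+49=129, FN=15+18+18=51 → 100/280 = 0.3571
  class_1: TP=166, FP=15+20+41=76, FN=53+42+48=143 → 332/551 = 0.6025
  class_2: TP=113, FP=18+42+57=117, FN=27+20+29=76 → 226/419 = 0.5394
  class_3: TP=215, FP=18+48+29=95, FN=49+41+57=147 → 430/672 = 0.6399
Macro-F1 score = mean = (0.3571 + 0.6025 + 0.5394 + 0.6399) / 4 = 0.535

0.535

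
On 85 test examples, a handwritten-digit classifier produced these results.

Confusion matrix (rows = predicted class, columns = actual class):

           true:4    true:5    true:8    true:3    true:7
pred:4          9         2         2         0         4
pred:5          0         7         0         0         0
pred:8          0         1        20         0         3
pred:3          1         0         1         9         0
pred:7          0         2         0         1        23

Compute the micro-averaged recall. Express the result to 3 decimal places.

Micro-averaging pools counts across classes: ΣTP=68, ΣFP=17, ΣFN=17.
Micro-recall = TP/(TP+FN) on pooled counts = 0.800 (equals overall accuracy in single-label multiclass).

0.800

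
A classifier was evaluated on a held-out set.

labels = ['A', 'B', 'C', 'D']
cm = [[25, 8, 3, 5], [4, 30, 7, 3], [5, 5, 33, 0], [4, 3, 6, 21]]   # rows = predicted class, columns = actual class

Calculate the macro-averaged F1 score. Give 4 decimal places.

0.6709

Per-class F1 score (2·TP/(2·TP+FP+FN)):
  A: TP=25, FP=8+3+5=16, FN=4+5+4=13 → 50/79 = 0.63291
  B: TP=30, FP=4+7+3=14, FN=8+5+3=16 → 60/90 = 0.66667
  C: TP=33, FP=5+5+0=10, FN=3+7+6=16 → 66/92 = 0.71739
  D: TP=21, FP=4+3+6=13, FN=5+3+0=8 → 42/63 = 0.66667
Macro-F1 score = mean = (0.63291 + 0.66667 + 0.71739 + 0.66667) / 4 = 0.6709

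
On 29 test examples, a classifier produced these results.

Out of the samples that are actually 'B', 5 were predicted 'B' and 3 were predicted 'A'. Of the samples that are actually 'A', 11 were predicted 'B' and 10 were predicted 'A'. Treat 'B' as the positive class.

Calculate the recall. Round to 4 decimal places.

Recall = TP/(TP+FN) = 5/(5+3) = 5/8 = 0.6250

0.6250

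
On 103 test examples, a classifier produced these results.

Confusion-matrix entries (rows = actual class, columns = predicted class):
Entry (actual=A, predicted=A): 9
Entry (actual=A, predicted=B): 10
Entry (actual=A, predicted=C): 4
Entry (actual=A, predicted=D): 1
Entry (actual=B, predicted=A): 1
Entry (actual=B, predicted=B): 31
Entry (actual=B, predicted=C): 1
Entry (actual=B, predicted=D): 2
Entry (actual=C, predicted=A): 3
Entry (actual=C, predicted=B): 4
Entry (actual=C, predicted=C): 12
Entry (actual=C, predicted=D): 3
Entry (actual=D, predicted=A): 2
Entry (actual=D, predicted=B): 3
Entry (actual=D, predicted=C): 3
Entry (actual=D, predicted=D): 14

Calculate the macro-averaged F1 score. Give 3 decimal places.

Per-class F1 score (2·TP/(2·TP+FP+FN)):
  A: TP=9, FP=1+3+2=6, FN=10+4+1=15 → 18/39 = 0.4615
  B: TP=31, FP=10+4+3=17, FN=1+1+2=4 → 62/83 = 0.7470
  C: TP=12, FP=4+1+3=8, FN=3+4+3=10 → 24/42 = 0.5714
  D: TP=14, FP=1+2+3=6, FN=2+3+3=8 → 28/42 = 0.6667
Macro-F1 score = mean = (0.4615 + 0.7470 + 0.5714 + 0.6667) / 4 = 0.612

0.612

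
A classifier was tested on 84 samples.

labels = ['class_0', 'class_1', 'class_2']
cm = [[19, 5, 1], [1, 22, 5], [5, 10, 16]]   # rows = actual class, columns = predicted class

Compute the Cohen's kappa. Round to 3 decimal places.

Observed agreement pₒ = trace/N = 57/84 = 0.6786
Expected agreement pₑ = Σ (rowᵢ·colᵢ)/N² = (25·25 + 28·37 + 31·22)/84² = 0.3321
κ = (pₒ − pₑ)/(1 − pₑ) = (0.6786 − 0.3321)/(1 − 0.3321) = 0.519

0.519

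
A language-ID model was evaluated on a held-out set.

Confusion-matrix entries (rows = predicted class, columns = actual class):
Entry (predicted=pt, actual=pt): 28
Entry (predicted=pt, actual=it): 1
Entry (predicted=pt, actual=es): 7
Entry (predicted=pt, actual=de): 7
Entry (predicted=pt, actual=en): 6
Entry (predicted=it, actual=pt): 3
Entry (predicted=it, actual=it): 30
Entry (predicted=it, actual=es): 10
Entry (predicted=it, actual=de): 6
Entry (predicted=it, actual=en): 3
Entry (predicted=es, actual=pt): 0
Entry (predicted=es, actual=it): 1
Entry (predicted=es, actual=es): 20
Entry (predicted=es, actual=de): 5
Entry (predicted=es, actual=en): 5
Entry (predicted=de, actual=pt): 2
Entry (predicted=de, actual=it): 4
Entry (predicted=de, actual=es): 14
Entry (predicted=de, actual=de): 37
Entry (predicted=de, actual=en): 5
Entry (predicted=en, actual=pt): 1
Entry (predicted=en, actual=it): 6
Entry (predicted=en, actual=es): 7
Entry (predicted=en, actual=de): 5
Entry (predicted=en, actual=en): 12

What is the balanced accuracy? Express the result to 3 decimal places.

0.577

Balanced accuracy = mean of per-class recall.
  pt: recall = 28/34 = 0.8235
  it: recall = 30/42 = 0.7143
  es: recall = 20/58 = 0.3448
  de: recall = 37/60 = 0.6167
  en: recall = 12/31 = 0.3871
Mean = (0.8235 + 0.7143 + 0.3448 + 0.6167 + 0.3871) / 5 = 0.577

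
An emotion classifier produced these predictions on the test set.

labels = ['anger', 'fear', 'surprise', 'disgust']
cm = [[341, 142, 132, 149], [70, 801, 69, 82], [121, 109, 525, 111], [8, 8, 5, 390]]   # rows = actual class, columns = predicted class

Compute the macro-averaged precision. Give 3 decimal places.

Per-class precision (TP/(TP+FP)):
  anger: TP=341, FP=70+121+8=199 → 341/540 = 0.6315
  fear: TP=801, FP=142+109+8=259 → 801/1060 = 0.7557
  surprise: TP=525, FP=132+69+5=206 → 525/731 = 0.7182
  disgust: TP=390, FP=149+82+111=342 → 390/732 = 0.5328
Macro-precision = mean = (0.6315 + 0.7557 + 0.7182 + 0.5328) / 4 = 0.660

0.660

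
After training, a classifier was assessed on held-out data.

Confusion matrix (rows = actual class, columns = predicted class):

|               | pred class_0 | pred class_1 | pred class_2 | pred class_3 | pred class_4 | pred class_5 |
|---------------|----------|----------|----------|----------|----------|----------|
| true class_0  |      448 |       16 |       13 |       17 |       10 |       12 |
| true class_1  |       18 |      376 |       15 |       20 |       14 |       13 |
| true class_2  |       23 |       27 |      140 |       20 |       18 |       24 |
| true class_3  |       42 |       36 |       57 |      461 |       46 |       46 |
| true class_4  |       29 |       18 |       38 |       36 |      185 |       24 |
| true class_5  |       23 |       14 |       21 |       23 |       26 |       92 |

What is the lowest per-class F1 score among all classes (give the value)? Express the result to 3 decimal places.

Per-class F1 score (2·TP/(2·TP+FP+FN)):
  class_0: TP=448, FP=18+23+42+29+23=135, FN=16+13+17+10+12=68 → 896/1099 = 0.8153
  class_1: TP=376, FP=16+27+36+18+14=111, FN=18+15+20+14+13=80 → 752/943 = 0.7975
  class_2: TP=140, FP=13+15+57+38+21=144, FN=23+27+20+18+24=112 → 280/536 = 0.5224
  class_3: TP=461, FP=17+20+20+36+23=116, FN=42+36+57+46+46=227 → 922/1265 = 0.7289
  class_4: TP=185, FP=10+14+18+46+26=114, FN=29+18+38+36+24=145 → 370/629 = 0.5882
  class_5: TP=92, FP=12+13+24+46+24=119, FN=23+14+21+23+26=107 → 184/410 = 0.4488
Lowest is class 'class_5' with F1 score = 0.449.

0.449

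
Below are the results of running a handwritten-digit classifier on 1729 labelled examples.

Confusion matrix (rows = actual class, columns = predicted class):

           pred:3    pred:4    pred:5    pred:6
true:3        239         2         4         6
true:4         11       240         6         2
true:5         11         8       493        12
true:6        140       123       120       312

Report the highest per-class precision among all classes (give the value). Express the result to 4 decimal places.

Per-class precision (TP/(TP+FP)):
  3: TP=239, FP=11+11+140=162 → 239/401 = 0.59601
  4: TP=240, FP=2+8+123=133 → 240/373 = 0.64343
  5: TP=493, FP=4+6+120=130 → 493/623 = 0.79133
  6: TP=312, FP=6+2+12=20 → 312/332 = 0.93976
Highest is class '6' with precision = 0.9398.

0.9398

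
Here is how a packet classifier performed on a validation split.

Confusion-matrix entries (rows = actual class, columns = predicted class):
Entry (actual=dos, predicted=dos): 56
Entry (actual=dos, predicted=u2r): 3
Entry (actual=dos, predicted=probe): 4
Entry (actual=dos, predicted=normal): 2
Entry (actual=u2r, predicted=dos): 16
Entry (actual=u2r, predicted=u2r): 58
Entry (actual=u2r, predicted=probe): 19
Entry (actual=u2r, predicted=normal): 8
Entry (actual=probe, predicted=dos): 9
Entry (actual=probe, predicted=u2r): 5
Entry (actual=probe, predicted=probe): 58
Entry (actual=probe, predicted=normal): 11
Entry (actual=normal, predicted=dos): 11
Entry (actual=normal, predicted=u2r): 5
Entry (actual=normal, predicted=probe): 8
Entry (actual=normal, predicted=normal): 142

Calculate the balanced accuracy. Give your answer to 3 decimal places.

0.748

Balanced accuracy = mean of per-class recall.
  dos: recall = 56/65 = 0.8615
  u2r: recall = 58/101 = 0.5743
  probe: recall = 58/83 = 0.6988
  normal: recall = 142/166 = 0.8554
Mean = (0.8615 + 0.5743 + 0.6988 + 0.8554) / 4 = 0.748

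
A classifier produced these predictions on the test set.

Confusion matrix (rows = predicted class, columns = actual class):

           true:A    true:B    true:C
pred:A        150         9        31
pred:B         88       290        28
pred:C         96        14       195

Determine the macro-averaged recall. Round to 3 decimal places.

Per-class recall (TP/(TP+FN)):
  A: TP=150, FN=88+96=184 → 150/334 = 0.4491
  B: TP=290, FN=9+14=23 → 290/313 = 0.9265
  C: TP=195, FN=31+28=59 → 195/254 = 0.7677
Macro-recall = mean = (0.4491 + 0.9265 + 0.7677) / 3 = 0.714

0.714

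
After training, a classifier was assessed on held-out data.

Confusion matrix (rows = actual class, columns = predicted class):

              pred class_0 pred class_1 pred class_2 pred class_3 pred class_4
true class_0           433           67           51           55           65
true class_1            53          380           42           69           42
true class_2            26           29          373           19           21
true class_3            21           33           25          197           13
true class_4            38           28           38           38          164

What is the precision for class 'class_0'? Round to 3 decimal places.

One-vs-rest for 'class_0': TP = diagonal; FP = other classes predicted 'class_0'; FN = 'class_0' predicted as other.
precision = TP/(TP+FP).
class_0: TP=433, FP=53+26+21+38=138 → 433/571 = 0.7583

0.758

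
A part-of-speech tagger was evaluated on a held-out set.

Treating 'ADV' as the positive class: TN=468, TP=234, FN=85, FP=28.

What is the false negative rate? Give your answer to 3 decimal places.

0.266

FNR = FN/(FN+TP) = 85/(85+234) = 0.266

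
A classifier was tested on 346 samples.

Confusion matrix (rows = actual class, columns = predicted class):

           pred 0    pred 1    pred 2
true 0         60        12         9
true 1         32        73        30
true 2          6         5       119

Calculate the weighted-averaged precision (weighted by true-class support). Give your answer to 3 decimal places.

Per-class precision (TP/(TP+FP)):
  0: TP=60, FP=32+6=38 → 60/98 = 0.6122
  1: TP=73, FP=12+5=17 → 73/90 = 0.8111
  2: TP=119, FP=9+30=39 → 119/158 = 0.7532
Weighted-precision = Σ (supportᵢ/N)·precisionᵢ with N=346: (81/346)·0.6122 + (135/346)·0.8111 + (130/346)·0.7532 = 0.743

0.743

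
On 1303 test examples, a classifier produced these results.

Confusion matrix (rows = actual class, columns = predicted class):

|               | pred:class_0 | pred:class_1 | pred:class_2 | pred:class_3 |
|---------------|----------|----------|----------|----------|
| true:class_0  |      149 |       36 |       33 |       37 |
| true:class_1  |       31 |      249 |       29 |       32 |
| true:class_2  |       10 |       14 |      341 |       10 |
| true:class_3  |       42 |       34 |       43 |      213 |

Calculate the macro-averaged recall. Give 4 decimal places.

0.7164

Per-class recall (TP/(TP+FN)):
  class_0: TP=149, FN=36+33+37=106 → 149/255 = 0.58431
  class_1: TP=249, FN=31+29+32=92 → 249/341 = 0.73021
  class_2: TP=341, FN=10+14+10=34 → 341/375 = 0.90933
  class_3: TP=213, FN=42+34+43=119 → 213/332 = 0.64157
Macro-recall = mean = (0.58431 + 0.73021 + 0.90933 + 0.64157) / 4 = 0.7164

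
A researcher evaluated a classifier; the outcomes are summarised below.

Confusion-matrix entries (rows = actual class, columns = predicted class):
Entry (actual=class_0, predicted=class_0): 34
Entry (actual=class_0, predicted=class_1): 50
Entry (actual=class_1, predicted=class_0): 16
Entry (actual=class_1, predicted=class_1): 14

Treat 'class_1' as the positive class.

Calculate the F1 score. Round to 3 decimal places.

Precision = TP/(TP+FP) = 14/64 = 0.2188
Recall = TP/(TP+FN) = 14/30 = 0.4667
F1 = 2·TP/(2·TP+FP+FN) = 28/94 = 0.298

0.298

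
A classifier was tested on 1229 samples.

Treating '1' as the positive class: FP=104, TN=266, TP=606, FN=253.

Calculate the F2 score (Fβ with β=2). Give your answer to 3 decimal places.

Fβ = (1+β²)·TP / ((1+β²)·TP + β²·FN + FP), with β²=4
= 5·606 / (5·606 + 4·253 + 104) = 0.731

0.731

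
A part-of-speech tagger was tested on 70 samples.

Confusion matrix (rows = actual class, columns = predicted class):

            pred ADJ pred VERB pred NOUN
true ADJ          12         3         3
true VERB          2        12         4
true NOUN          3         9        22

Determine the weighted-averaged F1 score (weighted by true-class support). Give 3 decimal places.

0.662

Per-class F1 score (2·TP/(2·TP+FP+FN)):
  ADJ: TP=12, FP=2+3=5, FN=3+3=6 → 24/35 = 0.6857
  VERB: TP=12, FP=3+9=12, FN=2+4=6 → 24/42 = 0.5714
  NOUN: TP=22, FP=3+4=7, FN=3+9=12 → 44/63 = 0.6984
Weighted-F1 score = Σ (supportᵢ/N)·F1 scoreᵢ with N=70: (18/70)·0.6857 + (18/70)·0.5714 + (34/70)·0.6984 = 0.662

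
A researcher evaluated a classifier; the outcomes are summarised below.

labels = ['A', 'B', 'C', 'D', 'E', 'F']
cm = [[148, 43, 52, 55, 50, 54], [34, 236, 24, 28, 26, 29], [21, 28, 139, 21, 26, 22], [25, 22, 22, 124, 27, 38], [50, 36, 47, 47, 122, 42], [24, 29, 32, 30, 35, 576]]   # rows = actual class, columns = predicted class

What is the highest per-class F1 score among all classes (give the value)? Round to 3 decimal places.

0.775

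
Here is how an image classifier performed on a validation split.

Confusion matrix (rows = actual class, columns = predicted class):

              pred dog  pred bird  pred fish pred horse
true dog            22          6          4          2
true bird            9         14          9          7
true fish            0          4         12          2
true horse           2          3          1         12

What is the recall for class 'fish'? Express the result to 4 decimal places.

0.6667

Take TP from the diagonal, FP from the rest of the 'fish' prediction marginal, FN from the rest of the 'fish' actual marginal.
recall = TP/(TP+FN).
fish: TP=12, FN=0+4+2=6 → 12/18 = 0.66667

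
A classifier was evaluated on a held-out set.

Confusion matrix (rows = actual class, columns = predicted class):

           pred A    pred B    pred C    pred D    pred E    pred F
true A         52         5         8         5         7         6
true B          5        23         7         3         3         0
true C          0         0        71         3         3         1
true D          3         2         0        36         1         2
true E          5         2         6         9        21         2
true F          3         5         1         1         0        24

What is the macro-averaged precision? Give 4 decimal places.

Per-class precision (TP/(TP+FP)):
  A: TP=52, FP=5+0+3+5+3=16 → 52/68 = 0.76471
  B: TP=23, FP=5+0+2+2+5=14 → 23/37 = 0.62162
  C: TP=71, FP=8+7+0+6+1=22 → 71/93 = 0.76344
  D: TP=36, FP=5+3+3+9+1=21 → 36/57 = 0.63158
  E: TP=21, FP=7+3+3+1+0=14 → 21/35 = 0.60000
  F: TP=24, FP=6+0+1+2+2=11 → 24/35 = 0.68571
Macro-precision = mean = (0.76471 + 0.62162 + 0.76344 + 0.63158 + 0.60000 + 0.68571) / 6 = 0.6778

0.6778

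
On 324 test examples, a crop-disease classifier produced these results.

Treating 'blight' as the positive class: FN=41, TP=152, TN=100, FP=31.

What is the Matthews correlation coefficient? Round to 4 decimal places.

0.5453

MCC = (TP·TN − FP·FN) / √((TP+FP)(TP+FN)(TN+FP)(TN+FN))
Numerator = 152·100 − 31·41 = 13929
Denominator = √(183·193·131·141) = √652377249 = 25541.6767
MCC = 13929 / 25541.6767 = 0.5453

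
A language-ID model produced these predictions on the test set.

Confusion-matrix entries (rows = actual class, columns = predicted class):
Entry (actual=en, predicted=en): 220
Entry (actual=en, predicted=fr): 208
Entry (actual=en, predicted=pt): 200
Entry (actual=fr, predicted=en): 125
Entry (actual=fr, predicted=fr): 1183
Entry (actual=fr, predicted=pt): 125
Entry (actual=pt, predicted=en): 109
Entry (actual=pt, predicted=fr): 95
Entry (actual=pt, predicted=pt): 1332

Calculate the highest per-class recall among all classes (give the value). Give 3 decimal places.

Per-class recall (TP/(TP+FN)):
  en: TP=220, FN=208+200=408 → 220/628 = 0.3503
  fr: TP=1183, FN=125+125=250 → 1183/1433 = 0.8255
  pt: TP=1332, FN=109+95=204 → 1332/1536 = 0.8672
Highest is class 'pt' with recall = 0.867.

0.867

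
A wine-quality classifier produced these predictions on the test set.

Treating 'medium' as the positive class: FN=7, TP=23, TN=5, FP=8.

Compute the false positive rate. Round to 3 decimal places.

FPR = FP/(FP+TN) = 8/(8+5) = 0.615

0.615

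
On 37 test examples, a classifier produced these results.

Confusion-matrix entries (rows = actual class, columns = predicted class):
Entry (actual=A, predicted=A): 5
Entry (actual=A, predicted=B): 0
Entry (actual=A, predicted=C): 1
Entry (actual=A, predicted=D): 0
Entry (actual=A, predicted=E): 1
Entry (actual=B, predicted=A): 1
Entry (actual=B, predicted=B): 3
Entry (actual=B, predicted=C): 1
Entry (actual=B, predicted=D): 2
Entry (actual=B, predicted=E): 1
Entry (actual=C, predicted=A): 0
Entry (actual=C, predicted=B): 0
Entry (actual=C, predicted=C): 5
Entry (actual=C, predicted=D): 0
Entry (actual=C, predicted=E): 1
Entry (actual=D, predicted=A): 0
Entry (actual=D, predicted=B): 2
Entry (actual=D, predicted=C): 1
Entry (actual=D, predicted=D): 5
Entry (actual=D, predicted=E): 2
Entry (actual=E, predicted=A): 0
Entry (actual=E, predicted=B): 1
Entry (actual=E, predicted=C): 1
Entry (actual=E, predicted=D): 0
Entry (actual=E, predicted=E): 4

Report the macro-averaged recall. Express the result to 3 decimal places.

0.618

Per-class recall (TP/(TP+FN)):
  A: TP=5, FN=0+1+0+1=2 → 5/7 = 0.7143
  B: TP=3, FN=1+1+2+1=5 → 3/8 = 0.3750
  C: TP=5, FN=0+0+0+1=1 → 5/6 = 0.8333
  D: TP=5, FN=0+2+1+2=5 → 5/10 = 0.5000
  E: TP=4, FN=0+1+1+0=2 → 4/6 = 0.6667
Macro-recall = mean = (0.7143 + 0.3750 + 0.8333 + 0.5000 + 0.6667) / 5 = 0.618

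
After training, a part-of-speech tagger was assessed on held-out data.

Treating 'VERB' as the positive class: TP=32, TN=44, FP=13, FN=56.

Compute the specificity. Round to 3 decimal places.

0.772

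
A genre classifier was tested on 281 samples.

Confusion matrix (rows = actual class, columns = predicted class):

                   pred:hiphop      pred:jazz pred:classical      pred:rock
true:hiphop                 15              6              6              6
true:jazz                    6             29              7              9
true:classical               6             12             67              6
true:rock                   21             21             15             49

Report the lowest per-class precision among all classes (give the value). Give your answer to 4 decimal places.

0.3125

Per-class precision (TP/(TP+FP)):
  hiphop: TP=15, FP=6+6+21=33 → 15/48 = 0.31250
  jazz: TP=29, FP=6+12+21=39 → 29/68 = 0.42647
  classical: TP=67, FP=6+7+15=28 → 67/95 = 0.70526
  rock: TP=49, FP=6+9+6=21 → 49/70 = 0.70000
Lowest is class 'hiphop' with precision = 0.3125.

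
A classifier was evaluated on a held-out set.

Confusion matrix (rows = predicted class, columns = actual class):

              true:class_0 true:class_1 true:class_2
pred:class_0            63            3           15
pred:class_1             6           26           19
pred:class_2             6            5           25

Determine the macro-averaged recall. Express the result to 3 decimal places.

Per-class recall (TP/(TP+FN)):
  class_0: TP=63, FN=6+6=12 → 63/75 = 0.8400
  class_1: TP=26, FN=3+5=8 → 26/34 = 0.7647
  class_2: TP=25, FN=15+19=34 → 25/59 = 0.4237
Macro-recall = mean = (0.8400 + 0.7647 + 0.4237) / 3 = 0.676

0.676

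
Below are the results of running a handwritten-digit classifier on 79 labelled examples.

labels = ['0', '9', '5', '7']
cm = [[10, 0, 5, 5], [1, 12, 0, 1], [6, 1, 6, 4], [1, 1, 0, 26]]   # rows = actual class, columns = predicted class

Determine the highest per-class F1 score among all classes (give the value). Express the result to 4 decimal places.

Per-class F1 score (2·TP/(2·TP+FP+FN)):
  0: TP=10, FP=1+6+1=8, FN=0+5+5=10 → 20/38 = 0.52632
  9: TP=12, FP=0+1+1=2, FN=1+0+1=2 → 24/28 = 0.85714
  5: TP=6, FP=5+0+0=5, FN=6+1+4=11 → 12/28 = 0.42857
  7: TP=26, FP=5+1+4=10, FN=1+1+0=2 → 52/64 = 0.81250
Highest is class '9' with F1 score = 0.8571.

0.8571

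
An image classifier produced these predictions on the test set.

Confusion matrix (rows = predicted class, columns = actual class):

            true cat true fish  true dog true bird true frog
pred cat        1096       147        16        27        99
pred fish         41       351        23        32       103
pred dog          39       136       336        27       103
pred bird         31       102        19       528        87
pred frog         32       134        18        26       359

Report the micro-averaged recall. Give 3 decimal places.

0.683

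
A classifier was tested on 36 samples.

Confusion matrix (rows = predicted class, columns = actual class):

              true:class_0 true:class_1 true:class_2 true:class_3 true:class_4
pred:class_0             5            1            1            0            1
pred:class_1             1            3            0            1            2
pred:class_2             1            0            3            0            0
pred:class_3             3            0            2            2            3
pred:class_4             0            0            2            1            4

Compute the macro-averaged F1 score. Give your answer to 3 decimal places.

0.471

Per-class F1 score (2·TP/(2·TP+FP+FN)):
  class_0: TP=5, FP=1+1+0+1=3, FN=1+1+3+0=5 → 10/18 = 0.5556
  class_1: TP=3, FP=1+0+1+2=4, FN=1+0+0+0=1 → 6/11 = 0.5455
  class_2: TP=3, FP=1+0+0+0=1, FN=1+0+2+2=5 → 6/12 = 0.5000
  class_3: TP=2, FP=3+0+2+3=8, FN=0+1+0+1=2 → 4/14 = 0.2857
  class_4: TP=4, FP=0+0+2+1=3, FN=1+2+0+3=6 → 8/17 = 0.4706
Macro-F1 score = mean = (0.5556 + 0.5455 + 0.5000 + 0.2857 + 0.4706) / 5 = 0.471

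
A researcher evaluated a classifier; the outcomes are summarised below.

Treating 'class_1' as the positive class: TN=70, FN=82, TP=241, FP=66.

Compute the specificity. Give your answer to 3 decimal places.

0.515

Specificity = TN/(TN+FP) = 70/(70+66) = 0.515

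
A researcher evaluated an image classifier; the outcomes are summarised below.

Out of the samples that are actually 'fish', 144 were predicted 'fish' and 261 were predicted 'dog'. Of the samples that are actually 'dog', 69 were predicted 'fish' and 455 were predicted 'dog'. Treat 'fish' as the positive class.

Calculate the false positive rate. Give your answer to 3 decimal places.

0.132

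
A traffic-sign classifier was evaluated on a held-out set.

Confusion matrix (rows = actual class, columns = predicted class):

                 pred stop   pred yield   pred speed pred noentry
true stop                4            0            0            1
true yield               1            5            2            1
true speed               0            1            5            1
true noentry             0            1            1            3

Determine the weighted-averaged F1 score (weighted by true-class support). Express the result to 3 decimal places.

0.655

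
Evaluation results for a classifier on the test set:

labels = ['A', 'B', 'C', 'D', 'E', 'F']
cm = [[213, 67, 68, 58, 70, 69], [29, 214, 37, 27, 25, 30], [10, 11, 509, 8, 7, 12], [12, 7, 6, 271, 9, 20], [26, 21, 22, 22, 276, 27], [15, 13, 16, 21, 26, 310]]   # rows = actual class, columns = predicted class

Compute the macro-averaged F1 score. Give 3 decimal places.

0.682

Per-class F1 score (2·TP/(2·TP+FP+FN)):
  A: TP=213, FP=29+10+12+26+15=92, FN=67+68+58+70+69=332 → 426/850 = 0.5012
  B: TP=214, FP=67+11+7+21+13=119, FN=29+37+27+25+30=148 → 428/695 = 0.6158
  C: TP=509, FP=68+37+6+22+16=149, FN=10+11+8+7+12=48 → 1018/1215 = 0.8379
  D: TP=271, FP=58+27+8+22+21=136, FN=12+7+6+9+20=54 → 542/732 = 0.7404
  E: TP=276, FP=70+25+7+9+26=137, FN=26+21+22+22+27=118 → 552/807 = 0.6840
  F: TP=310, FP=69+30+12+20+27=158, FN=15+13+16+21+26=91 → 620/869 = 0.7135
Macro-F1 score = mean = (0.5012 + 0.6158 + 0.8379 + 0.7404 + 0.6840 + 0.7135) / 6 = 0.682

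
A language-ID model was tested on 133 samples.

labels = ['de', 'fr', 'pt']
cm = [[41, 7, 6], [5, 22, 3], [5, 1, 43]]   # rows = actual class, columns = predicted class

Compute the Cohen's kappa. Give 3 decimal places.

Observed agreement pₒ = trace/N = 106/133 = 0.7970
Expected agreement pₑ = Σ (rowᵢ·colᵢ)/N² = (54·51 + 30·30 + 49·52)/133² = 0.3506
κ = (pₒ − pₑ)/(1 − pₑ) = (0.7970 − 0.3506)/(1 − 0.3506) = 0.687

0.687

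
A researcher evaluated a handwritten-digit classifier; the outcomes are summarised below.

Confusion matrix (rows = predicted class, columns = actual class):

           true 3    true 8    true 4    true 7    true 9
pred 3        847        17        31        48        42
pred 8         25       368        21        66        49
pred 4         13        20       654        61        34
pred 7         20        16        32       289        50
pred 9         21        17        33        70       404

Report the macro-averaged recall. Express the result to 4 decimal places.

Per-class recall (TP/(TP+FN)):
  3: TP=847, FN=25+13+20+21=79 → 847/926 = 0.91469
  8: TP=368, FN=17+20+16+17=70 → 368/438 = 0.84018
  4: TP=654, FN=31+21+32+33=117 → 654/771 = 0.84825
  7: TP=289, FN=48+66+61+70=245 → 289/534 = 0.54120
  9: TP=404, FN=42+49+34+50=175 → 404/579 = 0.69775
Macro-recall = mean = (0.91469 + 0.84018 + 0.84825 + 0.54120 + 0.69775) / 5 = 0.7684

0.7684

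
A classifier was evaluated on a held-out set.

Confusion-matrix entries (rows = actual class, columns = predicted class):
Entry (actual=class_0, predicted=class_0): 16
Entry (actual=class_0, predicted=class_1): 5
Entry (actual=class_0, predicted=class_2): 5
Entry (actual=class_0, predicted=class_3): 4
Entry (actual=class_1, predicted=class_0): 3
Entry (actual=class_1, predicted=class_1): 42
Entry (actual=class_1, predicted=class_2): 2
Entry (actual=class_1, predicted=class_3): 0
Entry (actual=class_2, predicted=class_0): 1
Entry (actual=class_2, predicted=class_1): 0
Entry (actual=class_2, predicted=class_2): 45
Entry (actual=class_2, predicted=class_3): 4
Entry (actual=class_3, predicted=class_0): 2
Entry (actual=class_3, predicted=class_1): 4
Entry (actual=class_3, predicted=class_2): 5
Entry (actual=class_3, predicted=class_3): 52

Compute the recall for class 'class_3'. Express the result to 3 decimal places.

Take TP from the diagonal, FP from the rest of the 'class_3' prediction marginal, FN from the rest of the 'class_3' actual marginal.
recall = TP/(TP+FN).
class_3: TP=52, FN=2+4+5=11 → 52/63 = 0.8254

0.825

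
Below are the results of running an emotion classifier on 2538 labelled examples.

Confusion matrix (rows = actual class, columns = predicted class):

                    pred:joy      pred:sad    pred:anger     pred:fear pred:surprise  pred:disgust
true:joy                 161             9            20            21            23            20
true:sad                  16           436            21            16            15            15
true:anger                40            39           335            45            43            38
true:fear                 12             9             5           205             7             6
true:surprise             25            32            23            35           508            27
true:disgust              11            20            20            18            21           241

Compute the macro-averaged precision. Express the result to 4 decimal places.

0.7197

Per-class precision (TP/(TP+FP)):
  joy: TP=161, FP=16+40+12+25+11=104 → 161/265 = 0.60755
  sad: TP=436, FP=9+39+9+32+20=109 → 436/545 = 0.80000
  anger: TP=335, FP=20+21+5+23+20=89 → 335/424 = 0.79009
  fear: TP=205, FP=21+16+45+35+18=135 → 205/340 = 0.60294
  surprise: TP=508, FP=23+15+43+7+21=109 → 508/617 = 0.82334
  disgust: TP=241, FP=20+15+38+6+27=106 → 241/347 = 0.69452
Macro-precision = mean = (0.60755 + 0.80000 + 0.79009 + 0.60294 + 0.82334 + 0.69452) / 6 = 0.7197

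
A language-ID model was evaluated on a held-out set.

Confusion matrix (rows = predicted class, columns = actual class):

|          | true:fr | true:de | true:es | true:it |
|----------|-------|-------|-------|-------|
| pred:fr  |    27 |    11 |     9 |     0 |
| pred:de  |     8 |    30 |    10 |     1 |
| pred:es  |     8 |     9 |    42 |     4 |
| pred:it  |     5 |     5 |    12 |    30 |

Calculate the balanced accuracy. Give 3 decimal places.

Balanced accuracy = mean of per-class recall.
  fr: recall = 27/48 = 0.5625
  de: recall = 30/55 = 0.5455
  es: recall = 42/73 = 0.5753
  it: recall = 30/35 = 0.8571
Mean = (0.5625 + 0.5455 + 0.5753 + 0.8571) / 4 = 0.635

0.635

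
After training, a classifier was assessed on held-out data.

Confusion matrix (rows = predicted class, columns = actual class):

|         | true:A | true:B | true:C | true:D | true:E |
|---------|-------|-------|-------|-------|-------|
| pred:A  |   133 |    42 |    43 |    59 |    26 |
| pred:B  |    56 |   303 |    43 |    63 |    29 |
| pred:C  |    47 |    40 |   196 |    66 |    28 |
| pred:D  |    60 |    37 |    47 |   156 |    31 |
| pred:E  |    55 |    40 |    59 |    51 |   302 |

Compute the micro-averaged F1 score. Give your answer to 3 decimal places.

Micro-averaging pools counts across classes: ΣTP=1090, ΣFP=922, ΣFN=922.
Micro-F1 score = 2·TP/(2·TP+FP+FN) on pooled counts = 0.542 (equals overall accuracy in single-label multiclass).

0.542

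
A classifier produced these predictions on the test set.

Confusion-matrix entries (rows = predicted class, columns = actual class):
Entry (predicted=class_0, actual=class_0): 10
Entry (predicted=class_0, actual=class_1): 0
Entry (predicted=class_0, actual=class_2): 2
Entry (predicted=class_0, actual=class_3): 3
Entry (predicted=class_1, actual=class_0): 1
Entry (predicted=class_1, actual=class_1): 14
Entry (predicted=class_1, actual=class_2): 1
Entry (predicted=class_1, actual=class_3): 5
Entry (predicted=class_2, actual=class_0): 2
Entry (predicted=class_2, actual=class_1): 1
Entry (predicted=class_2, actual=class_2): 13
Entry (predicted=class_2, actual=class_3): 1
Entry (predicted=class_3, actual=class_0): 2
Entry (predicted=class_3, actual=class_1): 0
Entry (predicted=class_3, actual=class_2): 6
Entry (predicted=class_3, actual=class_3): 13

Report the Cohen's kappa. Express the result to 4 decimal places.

0.5668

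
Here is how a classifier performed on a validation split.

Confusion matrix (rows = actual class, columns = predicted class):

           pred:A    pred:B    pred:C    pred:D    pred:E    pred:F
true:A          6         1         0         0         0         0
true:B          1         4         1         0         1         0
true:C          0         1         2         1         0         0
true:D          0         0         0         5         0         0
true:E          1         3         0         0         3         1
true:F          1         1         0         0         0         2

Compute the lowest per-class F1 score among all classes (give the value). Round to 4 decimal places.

0.4706

Per-class F1 score (2·TP/(2·TP+FP+FN)):
  A: TP=6, FP=1+0+0+1+1=3, FN=1+0+0+0+0=1 → 12/16 = 0.75000
  B: TP=4, FP=1+1+0+3+1=6, FN=1+1+0+1+0=3 → 8/17 = 0.47059
  C: TP=2, FP=0+1+0+0+0=1, FN=0+1+1+0+0=2 → 4/7 = 0.57143
  D: TP=5, FP=0+0+1+0+0=1, FN=0+0+0+0+0=0 → 10/11 = 0.90909
  E: TP=3, FP=0+1+0+0+0=1, FN=1+3+0+0+1=5 → 6/12 = 0.50000
  F: TP=2, FP=0+0+0+0+1=1, FN=1+1+0+0+0=2 → 4/7 = 0.57143
Lowest is class 'B' with F1 score = 0.4706.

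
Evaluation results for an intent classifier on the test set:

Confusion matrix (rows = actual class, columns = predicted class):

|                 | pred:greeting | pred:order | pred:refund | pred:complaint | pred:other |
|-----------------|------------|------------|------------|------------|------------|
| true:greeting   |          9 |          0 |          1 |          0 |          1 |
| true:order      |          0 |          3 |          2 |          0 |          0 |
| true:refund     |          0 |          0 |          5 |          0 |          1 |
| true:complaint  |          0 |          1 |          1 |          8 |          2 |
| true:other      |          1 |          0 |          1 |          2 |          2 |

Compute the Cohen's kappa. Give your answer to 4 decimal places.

Observed agreement pₒ = trace/N = 27/40 = 0.67500
Expected agreement pₑ = Σ (rowᵢ·colᵢ)/N² = (11·10 + 5·4 + 6·10 + 12·10 + 6·6)/40² = 0.21625
κ = (pₒ − pₑ)/(1 − pₑ) = (0.67500 − 0.21625)/(1 − 0.21625) = 0.5853

0.5853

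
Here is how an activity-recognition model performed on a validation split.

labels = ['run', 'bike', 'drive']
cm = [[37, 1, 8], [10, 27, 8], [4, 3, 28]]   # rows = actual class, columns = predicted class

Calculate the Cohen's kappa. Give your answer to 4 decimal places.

Observed agreement pₒ = trace/N = 92/126 = 0.73016
Expected agreement pₑ = Σ (rowᵢ·colᵢ)/N² = (46·51 + 45·31 + 35·44)/126² = 0.33264
κ = (pₒ − pₑ)/(1 − pₑ) = (0.73016 − 0.33264)/(1 − 0.33264) = 0.5957

0.5957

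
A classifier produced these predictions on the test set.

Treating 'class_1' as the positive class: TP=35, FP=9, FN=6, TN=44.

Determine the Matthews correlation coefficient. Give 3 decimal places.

MCC = (TP·TN − FP·FN) / √((TP+FP)(TP+FN)(TN+FP)(TN+FN))
Numerator = 35·44 − 9·6 = 1486
Denominator = √(44·41·53·50) = √4780600 = 2186.4583
MCC = 1486 / 2186.4583 = 0.680

0.680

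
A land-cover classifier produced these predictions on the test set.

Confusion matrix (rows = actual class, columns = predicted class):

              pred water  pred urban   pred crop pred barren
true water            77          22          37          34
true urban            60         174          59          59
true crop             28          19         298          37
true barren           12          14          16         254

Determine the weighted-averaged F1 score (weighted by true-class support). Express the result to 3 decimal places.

0.662

Per-class F1 score (2·TP/(2·TP+FP+FN)):
  water: TP=77, FP=60+28+12=100, FN=22+37+34=93 → 154/347 = 0.4438
  urban: TP=174, FP=22+19+14=55, FN=60+59+59=178 → 348/581 = 0.5990
  crop: TP=298, FP=37+59+16=112, FN=28+19+37=84 → 596/792 = 0.7525
  barren: TP=254, FP=34+59+37=130, FN=12+14+16=42 → 508/680 = 0.7471
Weighted-F1 score = Σ (supportᵢ/N)·F1 scoreᵢ with N=1200: (170/1200)·0.4438 + (352/1200)·0.5990 + (382/1200)·0.7525 + (296/1200)·0.7471 = 0.662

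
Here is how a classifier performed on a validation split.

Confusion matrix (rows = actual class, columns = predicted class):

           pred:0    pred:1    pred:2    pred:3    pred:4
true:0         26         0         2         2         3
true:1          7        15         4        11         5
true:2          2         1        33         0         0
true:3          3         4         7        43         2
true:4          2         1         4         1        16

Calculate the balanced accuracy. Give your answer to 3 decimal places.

0.691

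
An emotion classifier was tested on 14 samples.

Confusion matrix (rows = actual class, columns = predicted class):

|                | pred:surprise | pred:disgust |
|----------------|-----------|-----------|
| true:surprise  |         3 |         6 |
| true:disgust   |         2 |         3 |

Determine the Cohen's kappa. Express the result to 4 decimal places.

Observed agreement pₒ = trace/N = 6/14 = 0.42857
Expected agreement pₑ = Σ (rowᵢ·colᵢ)/N² = (9·5 + 5·9)/14² = 0.45918
κ = (pₒ − pₑ)/(1 − pₑ) = (0.42857 − 0.45918)/(1 − 0.45918) = -0.0566

-0.0566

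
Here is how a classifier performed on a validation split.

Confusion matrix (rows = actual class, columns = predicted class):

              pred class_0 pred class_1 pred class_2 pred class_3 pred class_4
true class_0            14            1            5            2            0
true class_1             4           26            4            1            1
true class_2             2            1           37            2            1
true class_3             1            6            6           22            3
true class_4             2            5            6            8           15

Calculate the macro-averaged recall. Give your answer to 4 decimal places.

Per-class recall (TP/(TP+FN)):
  class_0: TP=14, FN=1+5+2+0=8 → 14/22 = 0.63636
  class_1: TP=26, FN=4+4+1+1=10 → 26/36 = 0.72222
  class_2: TP=37, FN=2+1+2+1=6 → 37/43 = 0.86047
  class_3: TP=22, FN=1+6+6+3=16 → 22/38 = 0.57895
  class_4: TP=15, FN=2+5+6+8=21 → 15/36 = 0.41667
Macro-recall = mean = (0.63636 + 0.72222 + 0.86047 + 0.57895 + 0.41667) / 5 = 0.6429

0.6429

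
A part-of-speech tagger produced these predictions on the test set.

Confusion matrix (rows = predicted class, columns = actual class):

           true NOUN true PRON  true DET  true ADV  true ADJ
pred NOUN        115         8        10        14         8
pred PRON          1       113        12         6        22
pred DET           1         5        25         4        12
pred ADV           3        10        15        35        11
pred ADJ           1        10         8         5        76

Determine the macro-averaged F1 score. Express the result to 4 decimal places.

Per-class F1 score (2·TP/(2·TP+FP+FN)):
  NOUN: TP=115, FP=8+10+14+8=40, FN=1+1+3+1=6 → 230/276 = 0.83333
  PRON: TP=113, FP=1+12+6+22=41, FN=8+5+10+10=33 → 226/300 = 0.75333
  DET: TP=25, FP=1+5+4+12=22, FN=10+12+15+8=45 → 50/117 = 0.42735
  ADV: TP=35, FP=3+10+15+11=39, FN=14+6+4+5=29 → 70/138 = 0.50725
  ADJ: TP=76, FP=1+10+8+5=24, FN=8+22+12+11=53 → 152/229 = 0.66376
Macro-F1 score = mean = (0.83333 + 0.75333 + 0.42735 + 0.50725 + 0.66376) / 5 = 0.6370

0.6370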